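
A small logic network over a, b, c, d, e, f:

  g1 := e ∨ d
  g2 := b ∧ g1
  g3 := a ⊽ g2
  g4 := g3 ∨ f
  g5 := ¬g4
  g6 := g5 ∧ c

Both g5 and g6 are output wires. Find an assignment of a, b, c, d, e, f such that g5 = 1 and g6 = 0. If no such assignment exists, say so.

Check with a=1, b=1, c=0, d=1, e=0, f=0:
g1 = e ∨ d = 0 ∨ 1 = 1
g2 = b ∧ g1 = 1 ∧ 1 = 1
g3 = a ⊽ g2 = 1 ⊽ 1 = 0
g4 = g3 ∨ f = 0 ∨ 0 = 0
g5 = ¬g4 = ¬0 = 1
g6 = g5 ∧ c = 1 ∧ 0 = 0
So g5 = 1 and g6 = 0.

a=1, b=1, c=0, d=1, e=0, f=0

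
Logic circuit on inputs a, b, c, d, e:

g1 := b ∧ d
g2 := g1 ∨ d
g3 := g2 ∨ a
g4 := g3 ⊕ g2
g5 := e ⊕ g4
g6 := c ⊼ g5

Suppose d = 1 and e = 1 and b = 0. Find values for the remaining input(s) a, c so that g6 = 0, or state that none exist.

g6 = c ⊼ g5 must be 0, so both c = 1 and g5 = 1.
g5 = e ⊕ g4 must be 1, so e and g4 differ.
Check with d = 1 and e = 1 and b = 0 and a=0, c=1:
g1 = b ∧ d = 0 ∧ 1 = 0
g2 = g1 ∨ d = 0 ∨ 1 = 1
g3 = g2 ∨ a = 1 ∨ 0 = 1
g4 = g3 ⊕ g2 = 1 ⊕ 1 = 0
g5 = e ⊕ g4 = 1 ⊕ 0 = 1
g6 = c ⊼ g5 = 1 ⊼ 1 = 0
So g6 = 0.

a=0, c=1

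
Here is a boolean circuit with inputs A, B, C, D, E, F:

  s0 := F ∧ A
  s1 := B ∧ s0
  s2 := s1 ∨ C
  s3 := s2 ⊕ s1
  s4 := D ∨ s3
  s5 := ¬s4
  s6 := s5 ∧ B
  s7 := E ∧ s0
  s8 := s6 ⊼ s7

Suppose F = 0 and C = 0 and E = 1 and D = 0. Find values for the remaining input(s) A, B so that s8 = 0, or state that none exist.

With F = 0 and C = 0 and E = 1 and D = 0 fixed, none of the 4 settings of A, B give s8 = 0.
For example, with A=0, B=0:
s0 = F ∧ A = 0 ∧ 0 = 0
s1 = B ∧ s0 = 0 ∧ 0 = 0
s2 = s1 ∨ C = 0 ∨ 0 = 0
s3 = s2 ⊕ s1 = 0 ⊕ 0 = 0
s4 = D ∨ s3 = 0 ∨ 0 = 0
s5 = ¬s4 = ¬0 = 1
s6 = s5 ∧ B = 1 ∧ 0 = 0
s7 = E ∧ s0 = 1 ∧ 0 = 0
s8 = s6 ⊼ s7 = 0 ⊼ 0 = 1
giving s8 = 1 ≠ 0.

no solution exists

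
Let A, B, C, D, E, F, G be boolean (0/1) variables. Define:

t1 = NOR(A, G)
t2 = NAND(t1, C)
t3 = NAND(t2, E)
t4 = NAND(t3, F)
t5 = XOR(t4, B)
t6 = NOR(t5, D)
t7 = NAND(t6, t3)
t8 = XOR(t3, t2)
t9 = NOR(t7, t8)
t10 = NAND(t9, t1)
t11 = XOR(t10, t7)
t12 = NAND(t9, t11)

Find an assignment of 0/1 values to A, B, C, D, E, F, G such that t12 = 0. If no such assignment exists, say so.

Check with A=0 B=0 C=1 D=0 E=0 F=1 G=1:
t1 = NOR(A, G) = NOR(0, 1) = 0
t2 = NAND(t1, C) = NAND(0, 1) = 1
t3 = NAND(t2, E) = NAND(1, 0) = 1
t4 = NAND(t3, F) = NAND(1, 1) = 0
t5 = XOR(t4, B) = XOR(0, 0) = 0
t6 = NOR(t5, D) = NOR(0, 0) = 1
t7 = NAND(t6, t3) = NAND(1, 1) = 0
t8 = XOR(t3, t2) = XOR(1, 1) = 0
t9 = NOR(t7, t8) = NOR(0, 0) = 1
t10 = NAND(t9, t1) = NAND(1, 0) = 1
t11 = XOR(t10, t7) = XOR(1, 0) = 1
t12 = NAND(t9, t11) = NAND(1, 1) = 0
So t12 = 0 as required.

A=0 B=0 C=1 D=0 E=0 F=1 G=1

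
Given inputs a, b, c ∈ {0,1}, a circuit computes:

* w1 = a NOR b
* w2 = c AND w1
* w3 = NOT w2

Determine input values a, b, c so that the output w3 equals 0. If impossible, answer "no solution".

a=0, b=0, c=1

w3 = NOT w2 must be 0, so w2 = 1.
w2 = c AND w1 must be 1, so both c = 1 and w1 = 1.
w1 = a NOR b must be 1, so both a = 0 and b = 0.
Check with a=0, b=0, c=1:
w1 = a NOR b = 0 NOR 0 = 1
w2 = c AND w1 = 1 AND 1 = 1
w3 = NOT w2 = NOT 1 = 0
So w3 = 0 as required.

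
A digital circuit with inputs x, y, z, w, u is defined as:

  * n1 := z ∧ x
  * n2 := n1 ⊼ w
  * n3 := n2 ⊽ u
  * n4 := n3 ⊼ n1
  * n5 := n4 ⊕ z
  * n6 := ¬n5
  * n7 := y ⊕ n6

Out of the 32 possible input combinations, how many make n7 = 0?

n7 = y ⊕ n6 must be 0, so y and n6 are equal.
Enumerating the 32 input combinations, 16 give n7 = 0 and 16 give n7 = 1.

16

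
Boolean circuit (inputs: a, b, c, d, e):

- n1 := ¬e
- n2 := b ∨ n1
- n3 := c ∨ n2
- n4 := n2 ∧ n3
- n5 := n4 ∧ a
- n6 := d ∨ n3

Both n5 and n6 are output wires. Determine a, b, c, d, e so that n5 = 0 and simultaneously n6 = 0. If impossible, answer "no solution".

Check with a=0, b=0, c=0, d=0, e=1:
n1 = ¬e = ¬1 = 0
n2 = b ∨ n1 = 0 ∨ 0 = 0
n3 = c ∨ n2 = 0 ∨ 0 = 0
n4 = n2 ∧ n3 = 0 ∧ 0 = 0
n5 = n4 ∧ a = 0 ∧ 0 = 0
n6 = d ∨ n3 = 0 ∨ 0 = 0
So n5 = 0 and n6 = 0.

a=0, b=0, c=0, d=0, e=1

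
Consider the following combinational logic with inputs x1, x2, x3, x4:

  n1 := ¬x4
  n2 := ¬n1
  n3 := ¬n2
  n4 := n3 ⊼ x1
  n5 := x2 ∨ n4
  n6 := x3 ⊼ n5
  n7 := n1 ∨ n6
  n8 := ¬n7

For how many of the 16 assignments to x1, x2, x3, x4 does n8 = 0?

n8 = ¬n7 must be 0, so n7 = 1.
n7 = n1 ∨ n6 must be 1, so at least one of n1, n6 is 1.
Enumerating the 16 input combinations, 12 give n8 = 0 and 4 give n8 = 1.

12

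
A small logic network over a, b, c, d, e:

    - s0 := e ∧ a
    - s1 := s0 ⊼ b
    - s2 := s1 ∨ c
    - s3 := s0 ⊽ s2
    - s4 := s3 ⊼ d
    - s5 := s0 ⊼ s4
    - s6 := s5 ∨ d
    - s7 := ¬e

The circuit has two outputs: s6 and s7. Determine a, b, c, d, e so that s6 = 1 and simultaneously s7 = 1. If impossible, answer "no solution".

Check with a=0, b=1, c=1, d=0, e=0:
s0 = e ∧ a = 0 ∧ 0 = 0
s1 = s0 ⊼ b = 0 ⊼ 1 = 1
s2 = s1 ∨ c = 1 ∨ 1 = 1
s3 = s0 ⊽ s2 = 0 ⊽ 1 = 0
s4 = s3 ⊼ d = 0 ⊼ 0 = 1
s5 = s0 ⊼ s4 = 0 ⊼ 1 = 1
s6 = s5 ∨ d = 1 ∨ 0 = 1
s7 = ¬e = ¬0 = 1
So s6 = 1 and s7 = 1.

a=0, b=1, c=1, d=0, e=0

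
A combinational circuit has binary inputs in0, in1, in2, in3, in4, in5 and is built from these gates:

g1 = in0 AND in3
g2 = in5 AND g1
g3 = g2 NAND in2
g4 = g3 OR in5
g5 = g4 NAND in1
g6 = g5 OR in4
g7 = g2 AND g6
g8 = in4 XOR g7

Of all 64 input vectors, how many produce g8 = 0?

34

g8 = in4 XOR g7 must be 0, so in4 and g7 are equal.
Enumerating the 64 input combinations, 34 give g8 = 0 and 30 give g8 = 1.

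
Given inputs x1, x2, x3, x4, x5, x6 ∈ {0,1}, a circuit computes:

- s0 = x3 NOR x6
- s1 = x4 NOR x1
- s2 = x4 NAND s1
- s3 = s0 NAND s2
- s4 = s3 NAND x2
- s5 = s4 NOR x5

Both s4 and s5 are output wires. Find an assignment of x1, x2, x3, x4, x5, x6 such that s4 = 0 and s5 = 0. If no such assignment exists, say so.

Check with x1=1 x2=1 x3=1 x4=1 x5=1 x6=1:
s0 = x3 NOR x6 = 1 NOR 1 = 0
s1 = x4 NOR x1 = 1 NOR 1 = 0
s2 = x4 NAND s1 = 1 NAND 0 = 1
s3 = s0 NAND s2 = 0 NAND 1 = 1
s4 = s3 NAND x2 = 1 NAND 1 = 0
s5 = s4 NOR x5 = 0 NOR 1 = 0
So s4 = 0 and s5 = 0.

x1=1 x2=1 x3=1 x4=1 x5=1 x6=1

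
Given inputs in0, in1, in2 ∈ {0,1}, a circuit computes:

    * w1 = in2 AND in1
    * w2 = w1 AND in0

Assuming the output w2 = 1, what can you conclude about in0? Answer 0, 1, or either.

1

w2 = w1 AND in0 must be 1, so both w1 = 1 and in0 = 1.
Every assignment with w2 = 1 has in0 = 1; there are 1 such assignment(s).
  in0=1, in1=1, in2=1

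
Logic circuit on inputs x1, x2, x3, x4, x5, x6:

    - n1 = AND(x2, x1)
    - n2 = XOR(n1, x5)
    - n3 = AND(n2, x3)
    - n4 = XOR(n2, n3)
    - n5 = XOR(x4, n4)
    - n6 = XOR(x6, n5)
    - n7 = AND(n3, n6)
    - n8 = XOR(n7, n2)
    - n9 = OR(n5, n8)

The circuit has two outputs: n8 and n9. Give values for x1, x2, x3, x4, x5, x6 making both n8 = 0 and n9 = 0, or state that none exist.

Check with x1=0 x2=1 x3=1 x4=0 x5=0 x6=1:
n1 = AND(x2, x1) = AND(1, 0) = 0
n2 = XOR(n1, x5) = XOR(0, 0) = 0
n3 = AND(n2, x3) = AND(0, 1) = 0
n4 = XOR(n2, n3) = XOR(0, 0) = 0
n5 = XOR(x4, n4) = XOR(0, 0) = 0
n6 = XOR(x6, n5) = XOR(1, 0) = 1
n7 = AND(n3, n6) = AND(0, 1) = 0
n8 = XOR(n7, n2) = XOR(0, 0) = 0
n9 = OR(n5, n8) = OR(0, 0) = 0
So n8 = 0 and n9 = 0.

x1=0 x2=1 x3=1 x4=0 x5=0 x6=1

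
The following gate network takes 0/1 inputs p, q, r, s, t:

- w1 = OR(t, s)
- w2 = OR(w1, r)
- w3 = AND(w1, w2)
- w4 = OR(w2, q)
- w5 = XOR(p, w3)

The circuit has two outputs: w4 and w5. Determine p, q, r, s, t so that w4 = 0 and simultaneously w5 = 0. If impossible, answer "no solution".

p=0, q=0, r=0, s=0, t=0

Check with p=0, q=0, r=0, s=0, t=0:
w1 = OR(t, s) = OR(0, 0) = 0
w2 = OR(w1, r) = OR(0, 0) = 0
w3 = AND(w1, w2) = AND(0, 0) = 0
w4 = OR(w2, q) = OR(0, 0) = 0
w5 = XOR(p, w3) = XOR(0, 0) = 0
So w4 = 0 and w5 = 0.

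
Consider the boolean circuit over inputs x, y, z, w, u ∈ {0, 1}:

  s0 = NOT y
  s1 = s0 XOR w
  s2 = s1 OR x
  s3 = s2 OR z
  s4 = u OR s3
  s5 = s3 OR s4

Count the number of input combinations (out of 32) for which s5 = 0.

2

s5 = s3 OR s4 must be 0, so both s3 = 0 and s4 = 0.
s3 = s2 OR z must be 0, so both s2 = 0 and z = 0.
Satisfying assignments:
  x=0, y=0, z=0, w=1, u=0
  x=0, y=1, z=0, w=0, u=0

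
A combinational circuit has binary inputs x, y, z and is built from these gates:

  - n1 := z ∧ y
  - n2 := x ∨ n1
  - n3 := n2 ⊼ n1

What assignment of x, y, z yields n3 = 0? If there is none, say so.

x=0 y=1 z=1

n3 = n2 ⊼ n1 must be 0, so both n2 = 1 and n1 = 1.
Check with x=0 y=1 z=1:
n1 = z ∧ y = 1 ∧ 1 = 1
n2 = x ∨ n1 = 0 ∨ 1 = 1
n3 = n2 ⊼ n1 = 1 ⊼ 1 = 0
So n3 = 0 as required.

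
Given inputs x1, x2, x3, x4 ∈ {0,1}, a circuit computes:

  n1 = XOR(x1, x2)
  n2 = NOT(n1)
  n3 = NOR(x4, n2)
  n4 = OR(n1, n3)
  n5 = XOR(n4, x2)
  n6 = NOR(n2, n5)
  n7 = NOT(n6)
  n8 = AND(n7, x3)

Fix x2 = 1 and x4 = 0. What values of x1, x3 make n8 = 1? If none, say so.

n8 = AND(n7, x3) must be 1, so both n7 = 1 and x3 = 1.
n7 = NOT(n6) must be 1, so n6 = 0.
Check with x2 = 1 and x4 = 0 and x1=1, x3=1:
n1 = XOR(x1, x2) = XOR(1, 1) = 0
n2 = NOT(n1) = NOT 0 = 1
n3 = NOR(x4, n2) = NOR(0, 1) = 0
n4 = OR(n1, n3) = OR(0, 0) = 0
n5 = XOR(n4, x2) = XOR(0, 1) = 1
n6 = NOR(n2, n5) = NOR(1, 1) = 0
n7 = NOT(n6) = NOT 0 = 1
n8 = AND(n7, x3) = AND(1, 1) = 1
So n8 = 1.

x1=1, x3=1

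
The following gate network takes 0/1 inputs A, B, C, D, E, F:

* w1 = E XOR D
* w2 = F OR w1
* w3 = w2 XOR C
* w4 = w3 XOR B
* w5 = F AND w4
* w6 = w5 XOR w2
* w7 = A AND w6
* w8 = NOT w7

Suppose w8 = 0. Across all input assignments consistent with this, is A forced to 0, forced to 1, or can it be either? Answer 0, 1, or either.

w8 = NOT w7 must be 0, so w7 = 1.
w7 = A AND w6 must be 1, so both A = 1 and w6 = 1.
Every assignment with w8 = 0 has A = 1; there are 16 such assignment(s).

1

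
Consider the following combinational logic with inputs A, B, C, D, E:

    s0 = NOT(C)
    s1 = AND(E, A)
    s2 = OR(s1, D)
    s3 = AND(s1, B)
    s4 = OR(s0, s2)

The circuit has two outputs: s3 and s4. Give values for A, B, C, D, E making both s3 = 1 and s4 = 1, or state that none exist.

A=1, B=1, C=1, D=1, E=1

Check with A=1, B=1, C=1, D=1, E=1:
s0 = NOT(C) = NOT 1 = 0
s1 = AND(E, A) = AND(1, 1) = 1
s2 = OR(s1, D) = OR(1, 1) = 1
s3 = AND(s1, B) = AND(1, 1) = 1
s4 = OR(s0, s2) = OR(0, 1) = 1
So s3 = 1 and s4 = 1.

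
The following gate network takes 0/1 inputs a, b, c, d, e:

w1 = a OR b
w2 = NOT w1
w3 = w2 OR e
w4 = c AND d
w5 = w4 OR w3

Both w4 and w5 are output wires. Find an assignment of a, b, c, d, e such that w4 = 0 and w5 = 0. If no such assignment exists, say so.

Check with a=0, b=1, c=0, d=1, e=0:
w1 = a OR b = 0 OR 1 = 1
w2 = NOT w1 = NOT 1 = 0
w3 = w2 OR e = 0 OR 0 = 0
w4 = c AND d = 0 AND 1 = 0
w5 = w4 OR w3 = 0 OR 0 = 0
So w4 = 0 and w5 = 0.

a=0, b=1, c=0, d=1, e=0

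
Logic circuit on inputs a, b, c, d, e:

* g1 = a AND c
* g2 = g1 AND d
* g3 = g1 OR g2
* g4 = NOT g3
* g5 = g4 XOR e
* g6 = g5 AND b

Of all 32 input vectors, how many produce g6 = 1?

8

g6 = g5 AND b must be 1, so both g5 = 1 and b = 1.
Enumerating the 32 input combinations, 8 give g6 = 1 and 24 give g6 = 0.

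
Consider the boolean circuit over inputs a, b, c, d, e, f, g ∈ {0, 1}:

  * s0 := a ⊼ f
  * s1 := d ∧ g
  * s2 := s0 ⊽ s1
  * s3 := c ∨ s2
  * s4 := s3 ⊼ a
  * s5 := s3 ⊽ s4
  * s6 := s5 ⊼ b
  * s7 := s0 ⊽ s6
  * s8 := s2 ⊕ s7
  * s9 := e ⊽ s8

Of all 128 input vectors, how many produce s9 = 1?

52

s9 = e ⊽ s8 must be 1, so both e = 0 and s8 = 0.
Enumerating the 128 input combinations, 52 give s9 = 1 and 76 give s9 = 0.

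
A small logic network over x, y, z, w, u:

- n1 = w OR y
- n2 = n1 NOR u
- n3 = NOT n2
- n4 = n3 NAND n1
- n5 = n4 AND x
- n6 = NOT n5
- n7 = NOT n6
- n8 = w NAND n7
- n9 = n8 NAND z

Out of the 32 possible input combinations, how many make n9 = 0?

n9 = n8 NAND z must be 0, so both n8 = 1 and z = 1.
Enumerating the 32 input combinations, 16 give n9 = 0 and 16 give n9 = 1.

16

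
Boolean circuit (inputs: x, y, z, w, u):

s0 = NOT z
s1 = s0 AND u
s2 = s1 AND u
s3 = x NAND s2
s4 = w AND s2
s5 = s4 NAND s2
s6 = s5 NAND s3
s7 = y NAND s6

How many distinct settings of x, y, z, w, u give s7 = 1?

29

s7 = y NAND s6 must be 1, so at least one of y, s6 is 0.
Enumerating the 32 input combinations, 29 give s7 = 1 and 3 give s7 = 0.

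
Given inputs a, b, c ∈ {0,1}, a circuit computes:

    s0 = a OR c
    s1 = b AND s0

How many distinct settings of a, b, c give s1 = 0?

s1 = b AND s0 must be 0, so at least one of b, s0 is 0.
Satisfying assignments:
  a=0, b=0, c=0
  a=0, b=0, c=1
  a=0, b=1, c=0
  a=1, b=0, c=0
  a=1, b=0, c=1

5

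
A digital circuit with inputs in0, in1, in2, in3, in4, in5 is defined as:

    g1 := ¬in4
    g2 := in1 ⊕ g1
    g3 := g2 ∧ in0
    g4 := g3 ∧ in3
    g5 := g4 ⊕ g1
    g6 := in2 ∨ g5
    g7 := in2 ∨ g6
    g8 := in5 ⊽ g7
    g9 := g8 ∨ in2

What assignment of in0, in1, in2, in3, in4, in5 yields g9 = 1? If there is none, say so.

g9 = g8 ∨ in2 must be 1, so at least one of g8, in2 is 1.
Check with in0=1, in1=1, in2=0, in3=0, in4=1, in5=0:
g1 = ¬in4 = ¬1 = 0
g2 = in1 ⊕ g1 = 1 ⊕ 0 = 1
g3 = g2 ∧ in0 = 1 ∧ 1 = 1
g4 = g3 ∧ in3 = 1 ∧ 0 = 0
g5 = g4 ⊕ g1 = 0 ⊕ 0 = 0
g6 = in2 ∨ g5 = 0 ∨ 0 = 0
g7 = in2 ∨ g6 = 0 ∨ 0 = 0
g8 = in5 ⊽ g7 = 0 ⊽ 0 = 1
g9 = g8 ∨ in2 = 1 ∨ 0 = 1
So g9 = 1 as required.

in0=1, in1=1, in2=0, in3=0, in4=1, in5=0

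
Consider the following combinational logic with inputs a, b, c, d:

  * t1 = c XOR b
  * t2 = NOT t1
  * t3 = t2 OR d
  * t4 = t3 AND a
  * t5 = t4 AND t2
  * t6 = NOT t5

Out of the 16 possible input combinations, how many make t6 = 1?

t6 = NOT t5 must be 1, so t5 = 0.
t5 = t4 AND t2 must be 0, so at least one of t4, t2 is 0.
Enumerating the 16 input combinations, 12 give t6 = 1 and 4 give t6 = 0.

12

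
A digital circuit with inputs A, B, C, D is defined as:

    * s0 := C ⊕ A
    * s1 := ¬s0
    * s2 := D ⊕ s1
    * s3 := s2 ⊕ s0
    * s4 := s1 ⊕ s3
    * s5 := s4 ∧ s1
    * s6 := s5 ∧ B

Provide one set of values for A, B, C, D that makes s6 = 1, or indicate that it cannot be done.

Check with A=0, B=1, C=0, D=1:
s0 = C ⊕ A = 0 ⊕ 0 = 0
s1 = ¬s0 = ¬0 = 1
s2 = D ⊕ s1 = 1 ⊕ 1 = 0
s3 = s2 ⊕ s0 = 0 ⊕ 0 = 0
s4 = s1 ⊕ s3 = 1 ⊕ 0 = 1
s5 = s4 ∧ s1 = 1 ∧ 1 = 1
s6 = s5 ∧ B = 1 ∧ 1 = 1
So s6 = 1 as required.

A=0, B=1, C=0, D=1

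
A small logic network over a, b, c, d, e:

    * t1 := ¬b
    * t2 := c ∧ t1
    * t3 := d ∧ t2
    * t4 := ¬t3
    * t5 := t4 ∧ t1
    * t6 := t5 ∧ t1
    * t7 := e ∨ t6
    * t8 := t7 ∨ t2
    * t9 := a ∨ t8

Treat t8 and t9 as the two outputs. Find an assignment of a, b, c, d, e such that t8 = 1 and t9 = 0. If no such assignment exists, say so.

Across all 32 input combinations, none give both t8 = 1 and t9 = 0.

no solution exists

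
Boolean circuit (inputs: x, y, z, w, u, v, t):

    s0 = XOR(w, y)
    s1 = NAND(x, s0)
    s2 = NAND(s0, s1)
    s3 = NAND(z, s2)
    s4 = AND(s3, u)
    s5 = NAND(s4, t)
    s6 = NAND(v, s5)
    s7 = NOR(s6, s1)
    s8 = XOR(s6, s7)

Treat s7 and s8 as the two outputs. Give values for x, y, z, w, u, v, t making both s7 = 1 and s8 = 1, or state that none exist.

Check with x=1 y=0 z=1 w=1 u=0 v=1 t=0:
s0 = XOR(w, y) = XOR(1, 0) = 1
s1 = NAND(x, s0) = NAND(1, 1) = 0
s2 = NAND(s0, s1) = NAND(1, 0) = 1
s3 = NAND(z, s2) = NAND(1, 1) = 0
s4 = AND(s3, u) = AND(0, 0) = 0
s5 = NAND(s4, t) = NAND(0, 0) = 1
s6 = NAND(v, s5) = NAND(1, 1) = 0
s7 = NOR(s6, s1) = NOR(0, 0) = 1
s8 = XOR(s6, s7) = XOR(0, 1) = 1
So s7 = 1 and s8 = 1.

x=1 y=0 z=1 w=1 u=0 v=1 t=0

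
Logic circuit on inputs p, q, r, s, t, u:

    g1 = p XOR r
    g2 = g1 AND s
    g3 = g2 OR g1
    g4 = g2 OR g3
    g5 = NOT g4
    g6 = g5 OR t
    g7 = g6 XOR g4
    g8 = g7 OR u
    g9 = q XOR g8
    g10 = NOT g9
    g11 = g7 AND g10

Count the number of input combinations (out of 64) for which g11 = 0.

g11 = g7 AND g10 must be 0, so at least one of g7, g10 is 0.
Enumerating the 64 input combinations, 40 give g11 = 0 and 24 give g11 = 1.

40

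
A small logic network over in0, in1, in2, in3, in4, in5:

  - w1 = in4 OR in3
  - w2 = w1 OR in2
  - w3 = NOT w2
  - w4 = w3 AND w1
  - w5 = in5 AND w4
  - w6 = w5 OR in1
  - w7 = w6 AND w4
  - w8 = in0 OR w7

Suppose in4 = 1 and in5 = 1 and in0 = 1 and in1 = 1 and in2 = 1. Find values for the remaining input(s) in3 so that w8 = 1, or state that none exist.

w8 = in0 OR w7 must be 1, so at least one of in0, w7 is 1.
Check with in4 = 1 and in5 = 1 and in0 = 1 and in1 = 1 and in2 = 1 and in3=0:
w1 = in4 OR in3 = 1 OR 0 = 1
w2 = w1 OR in2 = 1 OR 1 = 1
w3 = NOT w2 = NOT 1 = 0
w4 = w3 AND w1 = 0 AND 1 = 0
w5 = in5 AND w4 = 1 AND 0 = 0
w6 = w5 OR in1 = 0 OR 1 = 1
w7 = w6 AND w4 = 1 AND 0 = 0
w8 = in0 OR w7 = 1 OR 0 = 1
So w8 = 1.

in3=0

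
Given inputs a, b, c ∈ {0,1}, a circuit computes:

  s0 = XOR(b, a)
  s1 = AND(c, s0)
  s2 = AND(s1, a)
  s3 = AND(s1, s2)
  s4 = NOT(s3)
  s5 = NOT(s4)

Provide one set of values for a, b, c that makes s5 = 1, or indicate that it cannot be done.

s5 = NOT(s4) must be 1, so s4 = 0.
s4 = NOT(s3) must be 0, so s3 = 1.
Check with a=1, b=0, c=1:
s0 = XOR(b, a) = XOR(0, 1) = 1
s1 = AND(c, s0) = AND(1, 1) = 1
s2 = AND(s1, a) = AND(1, 1) = 1
s3 = AND(s1, s2) = AND(1, 1) = 1
s4 = NOT(s3) = NOT 1 = 0
s5 = NOT(s4) = NOT 0 = 1
So s5 = 1 as required.

a=1, b=0, c=1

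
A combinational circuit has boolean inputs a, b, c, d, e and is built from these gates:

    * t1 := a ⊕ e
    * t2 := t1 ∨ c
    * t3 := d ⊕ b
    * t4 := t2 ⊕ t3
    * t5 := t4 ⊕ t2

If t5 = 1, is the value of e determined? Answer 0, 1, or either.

Both values of e occur among assignments with t5 = 1:
  e=0: a=0, b=0, c=0, d=1, e=0
  e=1: a=0, b=0, c=0, d=1, e=1

either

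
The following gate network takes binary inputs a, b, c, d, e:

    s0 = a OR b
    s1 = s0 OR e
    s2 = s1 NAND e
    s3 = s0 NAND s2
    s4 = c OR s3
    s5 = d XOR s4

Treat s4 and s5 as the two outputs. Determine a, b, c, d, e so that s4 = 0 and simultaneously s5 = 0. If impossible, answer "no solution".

Check with a=1, b=0, c=0, d=0, e=0:
s0 = a OR b = 1 OR 0 = 1
s1 = s0 OR e = 1 OR 0 = 1
s2 = s1 NAND e = 1 NAND 0 = 1
s3 = s0 NAND s2 = 1 NAND 1 = 0
s4 = c OR s3 = 0 OR 0 = 0
s5 = d XOR s4 = 0 XOR 0 = 0
So s4 = 0 and s5 = 0.

a=1, b=0, c=0, d=0, e=0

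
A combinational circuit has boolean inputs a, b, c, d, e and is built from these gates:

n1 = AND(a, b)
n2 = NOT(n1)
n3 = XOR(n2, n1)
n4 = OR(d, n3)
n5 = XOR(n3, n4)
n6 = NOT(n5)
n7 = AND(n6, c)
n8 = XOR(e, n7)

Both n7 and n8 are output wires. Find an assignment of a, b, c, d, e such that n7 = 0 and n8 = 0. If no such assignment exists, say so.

a=1 b=0 c=0 d=0 e=0

Check with a=1 b=0 c=0 d=0 e=0:
n1 = AND(a, b) = AND(1, 0) = 0
n2 = NOT(n1) = NOT 0 = 1
n3 = XOR(n2, n1) = XOR(1, 0) = 1
n4 = OR(d, n3) = OR(0, 1) = 1
n5 = XOR(n3, n4) = XOR(1, 1) = 0
n6 = NOT(n5) = NOT 0 = 1
n7 = AND(n6, c) = AND(1, 0) = 0
n8 = XOR(e, n7) = XOR(0, 0) = 0
So n7 = 0 and n8 = 0.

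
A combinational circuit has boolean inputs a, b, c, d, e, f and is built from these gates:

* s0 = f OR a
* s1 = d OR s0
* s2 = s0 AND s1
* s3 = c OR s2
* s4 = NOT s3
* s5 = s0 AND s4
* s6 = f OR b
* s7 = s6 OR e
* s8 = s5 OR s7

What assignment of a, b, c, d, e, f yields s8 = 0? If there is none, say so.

Check with a=1, b=0, c=0, d=1, e=0, f=0:
s0 = f OR a = 0 OR 1 = 1
s1 = d OR s0 = 1 OR 1 = 1
s2 = s0 AND s1 = 1 AND 1 = 1
s3 = c OR s2 = 0 OR 1 = 1
s4 = NOT s3 = NOT 1 = 0
s5 = s0 AND s4 = 1 AND 0 = 0
s6 = f OR b = 0 OR 0 = 0
s7 = s6 OR e = 0 OR 0 = 0
s8 = s5 OR s7 = 0 OR 0 = 0
So s8 = 0 as required.

a=1, b=0, c=0, d=1, e=0, f=0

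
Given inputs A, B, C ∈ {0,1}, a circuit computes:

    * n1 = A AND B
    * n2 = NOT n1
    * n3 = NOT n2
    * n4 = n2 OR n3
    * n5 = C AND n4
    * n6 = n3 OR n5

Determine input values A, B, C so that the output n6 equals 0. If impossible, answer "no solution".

A=1, B=0, C=0

n6 = n3 OR n5 must be 0, so both n3 = 0 and n5 = 0.
n3 = NOT n2 must be 0, so n2 = 1.
Check with A=1, B=0, C=0:
n1 = A AND B = 1 AND 0 = 0
n2 = NOT n1 = NOT 0 = 1
n3 = NOT n2 = NOT 1 = 0
n4 = n2 OR n3 = 1 OR 0 = 1
n5 = C AND n4 = 0 AND 1 = 0
n6 = n3 OR n5 = 0 OR 0 = 0
So n6 = 0 as required.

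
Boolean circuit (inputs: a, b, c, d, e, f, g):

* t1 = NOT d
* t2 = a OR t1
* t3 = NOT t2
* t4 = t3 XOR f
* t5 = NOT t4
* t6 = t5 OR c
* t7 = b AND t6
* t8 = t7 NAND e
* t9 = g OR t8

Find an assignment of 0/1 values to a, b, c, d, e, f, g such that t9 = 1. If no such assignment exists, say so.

a=1, b=1, c=0, d=1, e=1, f=1, g=1

t9 = g OR t8 must be 1, so at least one of g, t8 is 1.
Check with a=1, b=1, c=0, d=1, e=1, f=1, g=1:
t1 = NOT d = NOT 1 = 0
t2 = a OR t1 = 1 OR 0 = 1
t3 = NOT t2 = NOT 1 = 0
t4 = t3 XOR f = 0 XOR 1 = 1
t5 = NOT t4 = NOT 1 = 0
t6 = t5 OR c = 0 OR 0 = 0
t7 = b AND t6 = 1 AND 0 = 0
t8 = t7 NAND e = 0 NAND 1 = 1
t9 = g OR t8 = 1 OR 1 = 1
So t9 = 1 as required.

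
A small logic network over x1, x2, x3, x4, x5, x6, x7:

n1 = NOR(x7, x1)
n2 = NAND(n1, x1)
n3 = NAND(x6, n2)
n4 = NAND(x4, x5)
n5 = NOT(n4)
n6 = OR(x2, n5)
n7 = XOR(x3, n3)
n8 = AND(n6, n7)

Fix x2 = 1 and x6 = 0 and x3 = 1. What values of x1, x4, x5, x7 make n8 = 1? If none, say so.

no solution exists

With x2 = 1 and x6 = 0 and x3 = 1 fixed, none of the 16 settings of x1, x4, x5, x7 give n8 = 1.
For example, with x1=0, x4=0, x5=0, x7=1:
n1 = NOR(x7, x1) = NOR(1, 0) = 0
n2 = NAND(n1, x1) = NAND(0, 0) = 1
n3 = NAND(x6, n2) = NAND(0, 1) = 1
n4 = NAND(x4, x5) = NAND(0, 0) = 1
n5 = NOT(n4) = NOT 1 = 0
n6 = OR(x2, n5) = OR(1, 0) = 1
n7 = XOR(x3, n3) = XOR(1, 1) = 0
n8 = AND(n6, n7) = AND(1, 0) = 0
giving n8 = 0 ≠ 1.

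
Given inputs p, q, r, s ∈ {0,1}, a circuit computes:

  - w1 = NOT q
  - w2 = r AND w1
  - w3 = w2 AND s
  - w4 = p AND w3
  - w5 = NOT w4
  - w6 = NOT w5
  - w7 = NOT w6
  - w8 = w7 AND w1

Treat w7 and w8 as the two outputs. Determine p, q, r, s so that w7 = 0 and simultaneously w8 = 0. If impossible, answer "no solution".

p=1, q=0, r=1, s=1

Check with p=1, q=0, r=1, s=1:
w1 = NOT q = NOT 0 = 1
w2 = r AND w1 = 1 AND 1 = 1
w3 = w2 AND s = 1 AND 1 = 1
w4 = p AND w3 = 1 AND 1 = 1
w5 = NOT w4 = NOT 1 = 0
w6 = NOT w5 = NOT 0 = 1
w7 = NOT w6 = NOT 1 = 0
w8 = w7 AND w1 = 0 AND 1 = 0
So w7 = 0 and w8 = 0.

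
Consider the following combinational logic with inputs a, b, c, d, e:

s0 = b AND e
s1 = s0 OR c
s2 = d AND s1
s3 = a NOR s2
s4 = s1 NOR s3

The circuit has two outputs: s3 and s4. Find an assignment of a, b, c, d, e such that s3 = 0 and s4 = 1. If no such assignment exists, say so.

Check with a=1, b=1, c=0, d=1, e=0:
s0 = b AND e = 1 AND 0 = 0
s1 = s0 OR c = 0 OR 0 = 0
s2 = d AND s1 = 1 AND 0 = 0
s3 = a NOR s2 = 1 NOR 0 = 0
s4 = s1 NOR s3 = 0 NOR 0 = 1
So s3 = 0 and s4 = 1.

a=1, b=1, c=0, d=1, e=0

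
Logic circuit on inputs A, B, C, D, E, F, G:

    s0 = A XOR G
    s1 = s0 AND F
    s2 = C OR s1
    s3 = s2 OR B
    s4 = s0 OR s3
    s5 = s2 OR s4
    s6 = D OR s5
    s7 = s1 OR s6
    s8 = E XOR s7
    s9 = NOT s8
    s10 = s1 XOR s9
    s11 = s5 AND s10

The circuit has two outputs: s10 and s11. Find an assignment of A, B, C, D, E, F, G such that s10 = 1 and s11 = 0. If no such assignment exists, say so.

A=1, B=0, C=0, D=0, E=0, F=0, G=1

Check with A=1, B=0, C=0, D=0, E=0, F=0, G=1:
s0 = A XOR G = 1 XOR 1 = 0
s1 = s0 AND F = 0 AND 0 = 0
s2 = C OR s1 = 0 OR 0 = 0
s3 = s2 OR B = 0 OR 0 = 0
s4 = s0 OR s3 = 0 OR 0 = 0
s5 = s2 OR s4 = 0 OR 0 = 0
s6 = D OR s5 = 0 OR 0 = 0
s7 = s1 OR s6 = 0 OR 0 = 0
s8 = E XOR s7 = 0 XOR 0 = 0
s9 = NOT s8 = NOT 0 = 1
s10 = s1 XOR s9 = 0 XOR 1 = 1
s11 = s5 AND s10 = 0 AND 1 = 0
So s10 = 1 and s11 = 0.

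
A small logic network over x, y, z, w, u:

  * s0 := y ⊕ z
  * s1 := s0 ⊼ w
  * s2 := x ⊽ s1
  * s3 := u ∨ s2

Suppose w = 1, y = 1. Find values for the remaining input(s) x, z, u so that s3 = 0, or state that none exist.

s3 = u ∨ s2 must be 0, so both u = 0 and s2 = 0.
s2 = x ⊽ s1 must be 0, so at least one of x, s1 is 1.
Check with w = 1, y = 1 and x=1, z=1, u=0:
s0 = y ⊕ z = 1 ⊕ 1 = 0
s1 = s0 ⊼ w = 0 ⊼ 1 = 1
s2 = x ⊽ s1 = 1 ⊽ 1 = 0
s3 = u ∨ s2 = 0 ∨ 0 = 0
So s3 = 0.

x=1, z=1, u=0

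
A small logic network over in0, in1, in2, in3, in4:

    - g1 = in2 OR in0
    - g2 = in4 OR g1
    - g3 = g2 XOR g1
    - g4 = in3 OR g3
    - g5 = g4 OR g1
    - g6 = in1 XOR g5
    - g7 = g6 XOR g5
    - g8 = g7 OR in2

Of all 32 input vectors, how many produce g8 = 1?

g8 = g7 OR in2 must be 1, so at least one of g7, in2 is 1.
Enumerating the 32 input combinations, 24 give g8 = 1 and 8 give g8 = 0.

24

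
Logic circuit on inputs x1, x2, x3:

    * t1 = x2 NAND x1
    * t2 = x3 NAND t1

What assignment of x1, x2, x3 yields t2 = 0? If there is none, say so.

x1=0, x2=0, x3=1

t2 = x3 NAND t1 must be 0, so both x3 = 1 and t1 = 1.
Check with x1=0, x2=0, x3=1:
t1 = x2 NAND x1 = 0 NAND 0 = 1
t2 = x3 NAND t1 = 1 NAND 1 = 0
So t2 = 0 as required.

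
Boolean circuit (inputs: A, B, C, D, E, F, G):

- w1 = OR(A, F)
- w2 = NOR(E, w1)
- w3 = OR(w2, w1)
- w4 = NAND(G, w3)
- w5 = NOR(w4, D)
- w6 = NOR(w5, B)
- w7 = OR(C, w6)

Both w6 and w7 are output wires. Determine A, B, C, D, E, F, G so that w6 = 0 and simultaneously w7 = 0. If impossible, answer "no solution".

A=1, B=1, C=0, D=1, E=1, F=0, G=1

Check with A=1, B=1, C=0, D=1, E=1, F=0, G=1:
w1 = OR(A, F) = OR(1, 0) = 1
w2 = NOR(E, w1) = NOR(1, 1) = 0
w3 = OR(w2, w1) = OR(0, 1) = 1
w4 = NAND(G, w3) = NAND(1, 1) = 0
w5 = NOR(w4, D) = NOR(0, 1) = 0
w6 = NOR(w5, B) = NOR(0, 1) = 0
w7 = OR(C, w6) = OR(0, 0) = 0
So w6 = 0 and w7 = 0.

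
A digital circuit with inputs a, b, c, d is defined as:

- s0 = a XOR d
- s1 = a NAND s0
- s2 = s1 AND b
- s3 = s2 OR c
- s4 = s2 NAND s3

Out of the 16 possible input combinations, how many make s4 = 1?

s4 = s2 NAND s3 must be 1, so at least one of s2, s3 is 0.
Enumerating the 16 input combinations, 10 give s4 = 1 and 6 give s4 = 0.

10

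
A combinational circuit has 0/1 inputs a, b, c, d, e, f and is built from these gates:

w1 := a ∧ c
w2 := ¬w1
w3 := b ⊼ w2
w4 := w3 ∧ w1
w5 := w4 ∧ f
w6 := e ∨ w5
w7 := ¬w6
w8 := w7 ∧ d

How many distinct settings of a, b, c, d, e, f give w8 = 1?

w8 = w7 ∧ d must be 1, so both w7 = 1 and d = 1.
w7 = ¬w6 must be 1, so w6 = 0.
w6 = e ∨ w5 must be 0, so both e = 0 and w5 = 0.
Enumerating the 64 input combinations, 14 give w8 = 1 and 50 give w8 = 0.

14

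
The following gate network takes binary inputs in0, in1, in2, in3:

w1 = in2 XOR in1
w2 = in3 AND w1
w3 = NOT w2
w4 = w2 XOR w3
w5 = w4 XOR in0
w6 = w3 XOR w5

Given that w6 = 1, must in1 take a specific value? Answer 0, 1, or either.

Both values of in1 occur among assignments with w6 = 1:
  in1=0: in0=0, in1=0, in2=1, in3=1
  in1=1: in0=0, in1=1, in2=0, in3=1

either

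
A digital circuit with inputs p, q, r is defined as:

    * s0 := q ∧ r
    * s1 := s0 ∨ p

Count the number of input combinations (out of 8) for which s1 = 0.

s1 = s0 ∨ p must be 0, so both s0 = 0 and p = 0.
Satisfying assignments:
  p=0, q=0, r=0
  p=0, q=0, r=1
  p=0, q=1, r=0

3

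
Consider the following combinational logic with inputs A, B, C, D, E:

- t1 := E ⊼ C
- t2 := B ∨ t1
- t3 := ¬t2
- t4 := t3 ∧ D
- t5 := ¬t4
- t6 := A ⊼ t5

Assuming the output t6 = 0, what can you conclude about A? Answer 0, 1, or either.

t6 = A ⊼ t5 must be 0, so both A = 1 and t5 = 1.
t5 = ¬t4 must be 1, so t4 = 0.
t4 = t3 ∧ D must be 0, so at least one of t3, D is 0.
Every assignment with t6 = 0 has A = 1; there are 15 such assignment(s).

1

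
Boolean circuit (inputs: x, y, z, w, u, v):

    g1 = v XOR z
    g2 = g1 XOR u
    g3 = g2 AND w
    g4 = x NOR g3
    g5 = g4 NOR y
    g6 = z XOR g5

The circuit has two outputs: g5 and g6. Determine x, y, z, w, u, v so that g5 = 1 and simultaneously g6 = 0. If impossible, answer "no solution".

Check with x=1 y=0 z=1 w=1 u=1 v=1:
g1 = v XOR z = 1 XOR 1 = 0
g2 = g1 XOR u = 0 XOR 1 = 1
g3 = g2 AND w = 1 AND 1 = 1
g4 = x NOR g3 = 1 NOR 1 = 0
g5 = g4 NOR y = 0 NOR 0 = 1
g6 = z XOR g5 = 1 XOR 1 = 0
So g5 = 1 and g6 = 0.

x=1 y=0 z=1 w=1 u=1 v=1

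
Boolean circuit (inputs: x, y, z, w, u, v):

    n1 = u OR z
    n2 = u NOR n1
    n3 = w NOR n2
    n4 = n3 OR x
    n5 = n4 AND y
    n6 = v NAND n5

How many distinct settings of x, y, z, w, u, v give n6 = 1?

n6 = v NAND n5 must be 1, so at least one of v, n5 is 0.
Enumerating the 64 input combinations, 53 give n6 = 1 and 11 give n6 = 0.

53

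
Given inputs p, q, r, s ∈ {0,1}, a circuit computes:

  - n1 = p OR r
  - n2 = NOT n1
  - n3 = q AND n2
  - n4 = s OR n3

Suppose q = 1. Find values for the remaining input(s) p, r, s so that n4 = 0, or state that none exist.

Check with q = 1 and p=0, r=1, s=0:
n1 = p OR r = 0 OR 1 = 1
n2 = NOT n1 = NOT 1 = 0
n3 = q AND n2 = 1 AND 0 = 0
n4 = s OR n3 = 0 OR 0 = 0
So n4 = 0.

p=0, r=1, s=0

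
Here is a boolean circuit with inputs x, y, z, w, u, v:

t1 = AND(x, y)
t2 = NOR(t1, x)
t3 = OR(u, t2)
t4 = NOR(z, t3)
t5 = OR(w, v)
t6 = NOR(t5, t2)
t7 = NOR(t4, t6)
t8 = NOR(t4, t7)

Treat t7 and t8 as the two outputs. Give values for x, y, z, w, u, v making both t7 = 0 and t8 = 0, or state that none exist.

Check with x=1 y=1 z=0 w=1 u=0 v=0:
t1 = AND(x, y) = AND(1, 1) = 1
t2 = NOR(t1, x) = NOR(1, 1) = 0
t3 = OR(u, t2) = OR(0, 0) = 0
t4 = NOR(z, t3) = NOR(0, 0) = 1
t5 = OR(w, v) = OR(1, 0) = 1
t6 = NOR(t5, t2) = NOR(1, 0) = 0
t7 = NOR(t4, t6) = NOR(1, 0) = 0
t8 = NOR(t4, t7) = NOR(1, 0) = 0
So t7 = 0 and t8 = 0.

x=1 y=1 z=0 w=1 u=0 v=0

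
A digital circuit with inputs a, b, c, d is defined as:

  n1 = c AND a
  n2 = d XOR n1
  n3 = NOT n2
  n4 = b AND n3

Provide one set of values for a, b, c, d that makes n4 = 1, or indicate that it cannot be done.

a=0 b=1 c=0 d=0

n4 = b AND n3 must be 1, so both b = 1 and n3 = 1.
Check with a=0 b=1 c=0 d=0:
n1 = c AND a = 0 AND 0 = 0
n2 = d XOR n1 = 0 XOR 0 = 0
n3 = NOT n2 = NOT 0 = 1
n4 = b AND n3 = 1 AND 1 = 1
So n4 = 1 as required.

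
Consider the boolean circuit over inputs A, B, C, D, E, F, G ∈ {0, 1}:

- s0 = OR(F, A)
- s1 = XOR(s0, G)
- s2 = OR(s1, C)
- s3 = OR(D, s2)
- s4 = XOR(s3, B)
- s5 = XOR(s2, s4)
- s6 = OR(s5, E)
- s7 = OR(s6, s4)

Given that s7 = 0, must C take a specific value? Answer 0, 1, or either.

0

s7 = OR(s6, s4) must be 0, so both s6 = 0 and s4 = 0.
Every assignment with s7 = 0 has C = 0; there are 8 such assignment(s).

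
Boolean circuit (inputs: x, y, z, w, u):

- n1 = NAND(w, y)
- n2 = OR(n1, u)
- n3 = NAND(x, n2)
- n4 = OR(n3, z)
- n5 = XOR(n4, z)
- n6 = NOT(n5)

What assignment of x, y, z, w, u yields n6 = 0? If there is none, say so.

x=0, y=1, z=0, w=0, u=0

Check with x=0, y=1, z=0, w=0, u=0:
n1 = NAND(w, y) = NAND(0, 1) = 1
n2 = OR(n1, u) = OR(1, 0) = 1
n3 = NAND(x, n2) = NAND(0, 1) = 1
n4 = OR(n3, z) = OR(1, 0) = 1
n5 = XOR(n4, z) = XOR(1, 0) = 1
n6 = NOT(n5) = NOT 1 = 0
So n6 = 0 as required.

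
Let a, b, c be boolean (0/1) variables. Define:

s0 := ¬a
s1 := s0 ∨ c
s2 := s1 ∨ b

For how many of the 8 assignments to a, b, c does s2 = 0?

1

s2 = s1 ∨ b must be 0, so both s1 = 0 and b = 0.
Satisfying assignments:
  a=1, b=0, c=0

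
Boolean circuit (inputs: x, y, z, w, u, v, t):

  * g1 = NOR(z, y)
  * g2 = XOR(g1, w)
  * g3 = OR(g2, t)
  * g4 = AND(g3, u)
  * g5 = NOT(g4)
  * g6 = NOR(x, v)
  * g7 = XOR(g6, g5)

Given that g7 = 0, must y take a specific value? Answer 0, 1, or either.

Both values of y occur among assignments with g7 = 0:
  y=0: x=0, y=0, z=0, w=0, u=0, v=0, t=0
  y=1: x=0, y=1, z=0, w=0, u=0, v=0, t=0

either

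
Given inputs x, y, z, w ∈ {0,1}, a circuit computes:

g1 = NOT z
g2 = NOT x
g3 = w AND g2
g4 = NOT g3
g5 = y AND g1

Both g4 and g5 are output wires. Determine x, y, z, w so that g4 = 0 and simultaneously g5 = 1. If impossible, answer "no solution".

x=0, y=1, z=0, w=1

Check with x=0, y=1, z=0, w=1:
g1 = NOT z = NOT 0 = 1
g2 = NOT x = NOT 0 = 1
g3 = w AND g2 = 1 AND 1 = 1
g4 = NOT g3 = NOT 1 = 0
g5 = y AND g1 = 1 AND 1 = 1
So g4 = 0 and g5 = 1.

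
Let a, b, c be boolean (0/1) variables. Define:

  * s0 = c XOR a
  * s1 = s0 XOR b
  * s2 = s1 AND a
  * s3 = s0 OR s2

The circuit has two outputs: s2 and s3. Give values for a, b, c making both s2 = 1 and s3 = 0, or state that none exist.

Across all 8 input combinations, none give both s2 = 1 and s3 = 0.

no solution exists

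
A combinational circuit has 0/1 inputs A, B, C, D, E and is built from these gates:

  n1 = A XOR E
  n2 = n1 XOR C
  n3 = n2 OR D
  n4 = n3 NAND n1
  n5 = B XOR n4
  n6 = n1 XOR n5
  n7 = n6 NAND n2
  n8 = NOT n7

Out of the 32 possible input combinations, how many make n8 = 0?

24

n8 = NOT n7 must be 0, so n7 = 1.
n7 = n6 NAND n2 must be 1, so at least one of n6, n2 is 0.
Enumerating the 32 input combinations, 24 give n8 = 0 and 8 give n8 = 1.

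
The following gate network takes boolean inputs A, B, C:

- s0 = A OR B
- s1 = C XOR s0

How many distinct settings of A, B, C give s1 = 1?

s1 = C XOR s0 must be 1, so C and s0 differ.
Satisfying assignments:
  A=0, B=0, C=1
  A=0, B=1, C=0
  A=1, B=0, C=0
  A=1, B=1, C=0

4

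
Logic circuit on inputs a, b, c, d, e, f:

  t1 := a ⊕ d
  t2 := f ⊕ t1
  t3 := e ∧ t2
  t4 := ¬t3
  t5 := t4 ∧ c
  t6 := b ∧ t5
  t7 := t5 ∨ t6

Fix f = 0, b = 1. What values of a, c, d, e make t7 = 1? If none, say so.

Check with f = 0, b = 1 and a=0, c=1, d=0, e=1:
t1 = a ⊕ d = 0 ⊕ 0 = 0
t2 = f ⊕ t1 = 0 ⊕ 0 = 0
t3 = e ∧ t2 = 1 ∧ 0 = 0
t4 = ¬t3 = ¬0 = 1
t5 = t4 ∧ c = 1 ∧ 1 = 1
t6 = b ∧ t5 = 1 ∧ 1 = 1
t7 = t5 ∨ t6 = 1 ∨ 1 = 1
So t7 = 1.

a=0, c=1, d=0, e=1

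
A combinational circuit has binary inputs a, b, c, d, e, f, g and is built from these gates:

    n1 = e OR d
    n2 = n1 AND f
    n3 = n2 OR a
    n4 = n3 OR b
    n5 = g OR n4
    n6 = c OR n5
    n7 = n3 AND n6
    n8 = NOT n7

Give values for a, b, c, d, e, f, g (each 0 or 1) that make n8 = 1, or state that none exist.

a=0 b=0 c=1 d=0 e=0 f=1 g=0

n8 = NOT n7 must be 1, so n7 = 0.
n7 = n3 AND n6 must be 0, so at least one of n3, n6 is 0.
Check with a=0 b=0 c=1 d=0 e=0 f=1 g=0:
n1 = e OR d = 0 OR 0 = 0
n2 = n1 AND f = 0 AND 1 = 0
n3 = n2 OR a = 0 OR 0 = 0
n4 = n3 OR b = 0 OR 0 = 0
n5 = g OR n4 = 0 OR 0 = 0
n6 = c OR n5 = 1 OR 0 = 1
n7 = n3 AND n6 = 0 AND 1 = 0
n8 = NOT n7 = NOT 0 = 1
So n8 = 1 as required.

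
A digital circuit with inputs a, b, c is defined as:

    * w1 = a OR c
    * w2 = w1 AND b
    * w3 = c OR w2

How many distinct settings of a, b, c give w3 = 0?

w3 = c OR w2 must be 0, so both c = 0 and w2 = 0.
w2 = w1 AND b must be 0, so at least one of w1, b is 0.
Satisfying assignments:
  a=0, b=0, c=0
  a=0, b=1, c=0
  a=1, b=0, c=0

3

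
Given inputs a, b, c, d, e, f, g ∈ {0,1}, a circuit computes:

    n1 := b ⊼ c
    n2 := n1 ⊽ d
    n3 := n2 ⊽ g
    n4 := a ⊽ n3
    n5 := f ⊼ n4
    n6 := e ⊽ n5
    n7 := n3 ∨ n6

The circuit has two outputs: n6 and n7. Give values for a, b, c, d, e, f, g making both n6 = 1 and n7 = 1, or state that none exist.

a=0 b=0 c=0 d=1 e=0 f=1 g=1

Check with a=0 b=0 c=0 d=1 e=0 f=1 g=1:
n1 = b ⊼ c = 0 ⊼ 0 = 1
n2 = n1 ⊽ d = 1 ⊽ 1 = 0
n3 = n2 ⊽ g = 0 ⊽ 1 = 0
n4 = a ⊽ n3 = 0 ⊽ 0 = 1
n5 = f ⊼ n4 = 1 ⊼ 1 = 0
n6 = e ⊽ n5 = 0 ⊽ 0 = 1
n7 = n3 ∨ n6 = 0 ∨ 1 = 1
So n6 = 1 and n7 = 1.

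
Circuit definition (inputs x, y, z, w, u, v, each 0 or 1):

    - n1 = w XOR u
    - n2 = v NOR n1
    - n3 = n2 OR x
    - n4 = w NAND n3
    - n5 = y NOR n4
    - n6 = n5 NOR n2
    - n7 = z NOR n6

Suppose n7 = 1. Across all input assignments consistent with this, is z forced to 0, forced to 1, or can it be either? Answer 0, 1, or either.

0

n7 = z NOR n6 must be 1, so both z = 0 and n6 = 0.
n6 = n5 NOR n2 must be 0, so at least one of n5, n2 is 1.
Every assignment with n7 = 1 has z = 0; there are 11 such assignment(s).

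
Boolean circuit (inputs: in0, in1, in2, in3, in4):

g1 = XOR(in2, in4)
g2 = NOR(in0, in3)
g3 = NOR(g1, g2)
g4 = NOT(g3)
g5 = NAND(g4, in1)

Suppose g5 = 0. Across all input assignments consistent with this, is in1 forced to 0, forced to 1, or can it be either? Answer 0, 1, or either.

g5 = NAND(g4, in1) must be 0, so both g4 = 1 and in1 = 1.
g4 = NOT(g3) must be 1, so g3 = 0.
Every assignment with g5 = 0 has in1 = 1; there are 10 such assignment(s).

1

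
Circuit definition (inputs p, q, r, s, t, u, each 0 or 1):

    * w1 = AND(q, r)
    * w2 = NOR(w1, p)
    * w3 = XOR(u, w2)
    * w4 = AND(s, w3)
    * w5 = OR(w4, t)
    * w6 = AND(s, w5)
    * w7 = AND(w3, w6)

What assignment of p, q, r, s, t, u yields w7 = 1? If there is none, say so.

Check with p=0, q=0, r=1, s=1, t=1, u=0:
w1 = AND(q, r) = AND(0, 1) = 0
w2 = NOR(w1, p) = NOR(0, 0) = 1
w3 = XOR(u, w2) = XOR(0, 1) = 1
w4 = AND(s, w3) = AND(1, 1) = 1
w5 = OR(w4, t) = OR(1, 1) = 1
w6 = AND(s, w5) = AND(1, 1) = 1
w7 = AND(w3, w6) = AND(1, 1) = 1
So w7 = 1 as required.

p=0, q=0, r=1, s=1, t=1, u=0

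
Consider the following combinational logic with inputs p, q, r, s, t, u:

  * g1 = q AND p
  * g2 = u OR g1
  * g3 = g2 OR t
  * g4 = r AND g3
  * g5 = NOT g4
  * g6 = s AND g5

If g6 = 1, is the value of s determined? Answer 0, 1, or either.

g6 = s AND g5 must be 1, so both s = 1 and g5 = 1.
g5 = NOT g4 must be 1, so g4 = 0.
g4 = r AND g3 must be 0, so at least one of r, g3 is 0.
Every assignment with g6 = 1 has s = 1; there are 19 such assignment(s).

1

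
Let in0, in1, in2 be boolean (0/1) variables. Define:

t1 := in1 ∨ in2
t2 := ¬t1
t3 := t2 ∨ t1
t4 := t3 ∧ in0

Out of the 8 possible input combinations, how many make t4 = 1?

4

t4 = t3 ∧ in0 must be 1, so both t3 = 1 and in0 = 1.
t3 = t2 ∨ t1 must be 1, so at least one of t2, t1 is 1.
Enumerating the 8 input combinations, 4 give t4 = 1 and 4 give t4 = 0.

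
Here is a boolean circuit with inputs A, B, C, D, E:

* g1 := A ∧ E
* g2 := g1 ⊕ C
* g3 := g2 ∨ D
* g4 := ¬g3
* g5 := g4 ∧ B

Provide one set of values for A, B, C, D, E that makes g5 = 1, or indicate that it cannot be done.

A=1, B=1, C=0, D=0, E=0

Check with A=1, B=1, C=0, D=0, E=0:
g1 = A ∧ E = 1 ∧ 0 = 0
g2 = g1 ⊕ C = 0 ⊕ 0 = 0
g3 = g2 ∨ D = 0 ∨ 0 = 0
g4 = ¬g3 = ¬0 = 1
g5 = g4 ∧ B = 1 ∧ 1 = 1
So g5 = 1 as required.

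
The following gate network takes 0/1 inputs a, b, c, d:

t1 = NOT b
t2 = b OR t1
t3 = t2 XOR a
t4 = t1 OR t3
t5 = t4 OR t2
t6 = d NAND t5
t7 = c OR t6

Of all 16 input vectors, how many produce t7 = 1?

12

t7 = c OR t6 must be 1, so at least one of c, t6 is 1.
Enumerating the 16 input combinations, 12 give t7 = 1 and 4 give t7 = 0.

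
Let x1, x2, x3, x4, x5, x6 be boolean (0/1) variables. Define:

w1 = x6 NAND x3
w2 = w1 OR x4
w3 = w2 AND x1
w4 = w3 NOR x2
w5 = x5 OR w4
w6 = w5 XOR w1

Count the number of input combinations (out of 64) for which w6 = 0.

35

w6 = w5 XOR w1 must be 0, so w5 and w1 are equal.
Enumerating the 64 input combinations, 35 give w6 = 0 and 29 give w6 = 1.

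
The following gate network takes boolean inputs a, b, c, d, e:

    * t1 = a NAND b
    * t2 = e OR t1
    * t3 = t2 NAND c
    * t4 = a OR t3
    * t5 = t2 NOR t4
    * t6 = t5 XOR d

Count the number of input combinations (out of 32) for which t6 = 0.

t6 = t5 XOR d must be 0, so t5 and d are equal.
Enumerating the 32 input combinations, 16 give t6 = 0 and 16 give t6 = 1.

16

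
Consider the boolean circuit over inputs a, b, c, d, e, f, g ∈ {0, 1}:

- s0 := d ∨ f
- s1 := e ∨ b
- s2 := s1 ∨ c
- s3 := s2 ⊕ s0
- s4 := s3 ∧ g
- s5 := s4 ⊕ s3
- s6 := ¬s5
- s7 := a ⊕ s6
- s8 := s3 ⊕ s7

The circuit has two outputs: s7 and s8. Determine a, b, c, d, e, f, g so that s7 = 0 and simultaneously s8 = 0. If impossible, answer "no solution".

Check with a=1, b=0, c=1, d=1, e=0, f=0, g=0:
s0 = d ∨ f = 1 ∨ 0 = 1
s1 = e ∨ b = 0 ∨ 0 = 0
s2 = s1 ∨ c = 0 ∨ 1 = 1
s3 = s2 ⊕ s0 = 1 ⊕ 1 = 0
s4 = s3 ∧ g = 0 ∧ 0 = 0
s5 = s4 ⊕ s3 = 0 ⊕ 0 = 0
s6 = ¬s5 = ¬0 = 1
s7 = a ⊕ s6 = 1 ⊕ 1 = 0
s8 = s3 ⊕ s7 = 0 ⊕ 0 = 0
So s7 = 0 and s8 = 0.

a=1, b=0, c=1, d=1, e=0, f=0, g=0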